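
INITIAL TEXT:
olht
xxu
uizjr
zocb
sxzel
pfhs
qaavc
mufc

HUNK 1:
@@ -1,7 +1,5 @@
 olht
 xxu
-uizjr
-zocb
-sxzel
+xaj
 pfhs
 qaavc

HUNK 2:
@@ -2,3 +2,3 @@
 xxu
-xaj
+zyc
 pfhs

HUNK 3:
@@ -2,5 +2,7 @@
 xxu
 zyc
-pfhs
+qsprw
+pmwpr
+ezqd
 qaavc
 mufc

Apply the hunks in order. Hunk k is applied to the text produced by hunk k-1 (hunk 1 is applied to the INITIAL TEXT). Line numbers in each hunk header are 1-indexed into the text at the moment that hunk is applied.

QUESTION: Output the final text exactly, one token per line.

Hunk 1: at line 1 remove [uizjr,zocb,sxzel] add [xaj] -> 6 lines: olht xxu xaj pfhs qaavc mufc
Hunk 2: at line 2 remove [xaj] add [zyc] -> 6 lines: olht xxu zyc pfhs qaavc mufc
Hunk 3: at line 2 remove [pfhs] add [qsprw,pmwpr,ezqd] -> 8 lines: olht xxu zyc qsprw pmwpr ezqd qaavc mufc

Answer: olht
xxu
zyc
qsprw
pmwpr
ezqd
qaavc
mufc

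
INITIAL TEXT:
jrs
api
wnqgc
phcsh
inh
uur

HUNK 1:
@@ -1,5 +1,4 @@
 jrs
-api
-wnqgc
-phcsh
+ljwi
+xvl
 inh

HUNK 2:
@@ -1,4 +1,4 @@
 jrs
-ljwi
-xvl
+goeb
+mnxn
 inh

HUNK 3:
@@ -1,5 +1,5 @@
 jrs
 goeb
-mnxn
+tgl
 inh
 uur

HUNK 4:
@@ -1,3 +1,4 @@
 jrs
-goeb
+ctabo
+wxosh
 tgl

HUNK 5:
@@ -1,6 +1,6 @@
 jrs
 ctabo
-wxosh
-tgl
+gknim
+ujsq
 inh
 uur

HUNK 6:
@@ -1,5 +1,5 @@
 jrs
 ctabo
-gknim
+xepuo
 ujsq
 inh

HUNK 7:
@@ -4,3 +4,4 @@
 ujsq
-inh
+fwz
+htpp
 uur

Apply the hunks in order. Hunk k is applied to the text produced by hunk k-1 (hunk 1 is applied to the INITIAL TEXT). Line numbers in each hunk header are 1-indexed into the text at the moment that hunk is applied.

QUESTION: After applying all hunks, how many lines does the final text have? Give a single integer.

Hunk 1: at line 1 remove [api,wnqgc,phcsh] add [ljwi,xvl] -> 5 lines: jrs ljwi xvl inh uur
Hunk 2: at line 1 remove [ljwi,xvl] add [goeb,mnxn] -> 5 lines: jrs goeb mnxn inh uur
Hunk 3: at line 1 remove [mnxn] add [tgl] -> 5 lines: jrs goeb tgl inh uur
Hunk 4: at line 1 remove [goeb] add [ctabo,wxosh] -> 6 lines: jrs ctabo wxosh tgl inh uur
Hunk 5: at line 1 remove [wxosh,tgl] add [gknim,ujsq] -> 6 lines: jrs ctabo gknim ujsq inh uur
Hunk 6: at line 1 remove [gknim] add [xepuo] -> 6 lines: jrs ctabo xepuo ujsq inh uur
Hunk 7: at line 4 remove [inh] add [fwz,htpp] -> 7 lines: jrs ctabo xepuo ujsq fwz htpp uur
Final line count: 7

Answer: 7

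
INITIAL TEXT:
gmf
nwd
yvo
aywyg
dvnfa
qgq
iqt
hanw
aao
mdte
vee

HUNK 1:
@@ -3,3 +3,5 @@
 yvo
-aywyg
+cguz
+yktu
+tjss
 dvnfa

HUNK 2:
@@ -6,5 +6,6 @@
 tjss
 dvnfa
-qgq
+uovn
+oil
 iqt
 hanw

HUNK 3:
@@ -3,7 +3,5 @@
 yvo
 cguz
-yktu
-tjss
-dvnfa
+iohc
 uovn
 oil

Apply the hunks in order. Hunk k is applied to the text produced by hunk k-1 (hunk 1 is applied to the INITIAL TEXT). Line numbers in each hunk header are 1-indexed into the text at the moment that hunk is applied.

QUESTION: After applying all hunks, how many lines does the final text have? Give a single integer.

Hunk 1: at line 3 remove [aywyg] add [cguz,yktu,tjss] -> 13 lines: gmf nwd yvo cguz yktu tjss dvnfa qgq iqt hanw aao mdte vee
Hunk 2: at line 6 remove [qgq] add [uovn,oil] -> 14 lines: gmf nwd yvo cguz yktu tjss dvnfa uovn oil iqt hanw aao mdte vee
Hunk 3: at line 3 remove [yktu,tjss,dvnfa] add [iohc] -> 12 lines: gmf nwd yvo cguz iohc uovn oil iqt hanw aao mdte vee
Final line count: 12

Answer: 12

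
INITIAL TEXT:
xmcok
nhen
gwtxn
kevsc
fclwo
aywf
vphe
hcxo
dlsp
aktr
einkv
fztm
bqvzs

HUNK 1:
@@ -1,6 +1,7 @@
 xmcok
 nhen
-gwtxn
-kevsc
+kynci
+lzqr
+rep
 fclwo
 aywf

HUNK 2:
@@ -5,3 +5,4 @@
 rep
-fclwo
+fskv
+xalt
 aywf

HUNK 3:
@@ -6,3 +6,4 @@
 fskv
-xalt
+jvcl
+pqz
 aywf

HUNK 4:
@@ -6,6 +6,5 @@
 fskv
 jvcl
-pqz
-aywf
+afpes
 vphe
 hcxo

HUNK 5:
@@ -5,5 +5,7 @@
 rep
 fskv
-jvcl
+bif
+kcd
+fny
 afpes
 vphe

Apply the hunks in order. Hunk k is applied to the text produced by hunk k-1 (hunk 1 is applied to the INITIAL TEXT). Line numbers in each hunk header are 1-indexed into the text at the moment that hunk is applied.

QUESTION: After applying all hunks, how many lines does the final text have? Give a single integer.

Hunk 1: at line 1 remove [gwtxn,kevsc] add [kynci,lzqr,rep] -> 14 lines: xmcok nhen kynci lzqr rep fclwo aywf vphe hcxo dlsp aktr einkv fztm bqvzs
Hunk 2: at line 5 remove [fclwo] add [fskv,xalt] -> 15 lines: xmcok nhen kynci lzqr rep fskv xalt aywf vphe hcxo dlsp aktr einkv fztm bqvzs
Hunk 3: at line 6 remove [xalt] add [jvcl,pqz] -> 16 lines: xmcok nhen kynci lzqr rep fskv jvcl pqz aywf vphe hcxo dlsp aktr einkv fztm bqvzs
Hunk 4: at line 6 remove [pqz,aywf] add [afpes] -> 15 lines: xmcok nhen kynci lzqr rep fskv jvcl afpes vphe hcxo dlsp aktr einkv fztm bqvzs
Hunk 5: at line 5 remove [jvcl] add [bif,kcd,fny] -> 17 lines: xmcok nhen kynci lzqr rep fskv bif kcd fny afpes vphe hcxo dlsp aktr einkv fztm bqvzs
Final line count: 17

Answer: 17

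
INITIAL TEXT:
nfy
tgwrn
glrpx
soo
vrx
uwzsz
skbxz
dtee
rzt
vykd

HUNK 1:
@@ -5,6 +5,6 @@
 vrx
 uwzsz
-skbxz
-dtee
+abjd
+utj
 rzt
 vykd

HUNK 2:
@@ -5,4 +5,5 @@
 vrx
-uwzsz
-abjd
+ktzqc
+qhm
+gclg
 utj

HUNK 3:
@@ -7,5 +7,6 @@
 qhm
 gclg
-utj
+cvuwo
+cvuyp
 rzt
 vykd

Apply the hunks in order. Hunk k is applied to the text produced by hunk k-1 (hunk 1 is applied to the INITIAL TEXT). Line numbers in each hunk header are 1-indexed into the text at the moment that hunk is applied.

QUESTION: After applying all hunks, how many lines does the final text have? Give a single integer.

Answer: 12

Derivation:
Hunk 1: at line 5 remove [skbxz,dtee] add [abjd,utj] -> 10 lines: nfy tgwrn glrpx soo vrx uwzsz abjd utj rzt vykd
Hunk 2: at line 5 remove [uwzsz,abjd] add [ktzqc,qhm,gclg] -> 11 lines: nfy tgwrn glrpx soo vrx ktzqc qhm gclg utj rzt vykd
Hunk 3: at line 7 remove [utj] add [cvuwo,cvuyp] -> 12 lines: nfy tgwrn glrpx soo vrx ktzqc qhm gclg cvuwo cvuyp rzt vykd
Final line count: 12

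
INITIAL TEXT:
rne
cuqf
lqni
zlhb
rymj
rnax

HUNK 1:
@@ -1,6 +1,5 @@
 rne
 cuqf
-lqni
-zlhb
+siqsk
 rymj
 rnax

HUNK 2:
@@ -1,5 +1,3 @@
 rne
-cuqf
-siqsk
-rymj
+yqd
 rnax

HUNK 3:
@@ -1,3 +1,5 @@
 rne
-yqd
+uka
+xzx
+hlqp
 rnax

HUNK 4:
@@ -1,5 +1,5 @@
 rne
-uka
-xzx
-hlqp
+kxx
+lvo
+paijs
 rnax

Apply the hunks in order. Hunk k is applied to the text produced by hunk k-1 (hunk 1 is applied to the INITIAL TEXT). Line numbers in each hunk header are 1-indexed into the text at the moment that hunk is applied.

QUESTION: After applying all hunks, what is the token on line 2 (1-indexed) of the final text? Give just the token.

Hunk 1: at line 1 remove [lqni,zlhb] add [siqsk] -> 5 lines: rne cuqf siqsk rymj rnax
Hunk 2: at line 1 remove [cuqf,siqsk,rymj] add [yqd] -> 3 lines: rne yqd rnax
Hunk 3: at line 1 remove [yqd] add [uka,xzx,hlqp] -> 5 lines: rne uka xzx hlqp rnax
Hunk 4: at line 1 remove [uka,xzx,hlqp] add [kxx,lvo,paijs] -> 5 lines: rne kxx lvo paijs rnax
Final line 2: kxx

Answer: kxx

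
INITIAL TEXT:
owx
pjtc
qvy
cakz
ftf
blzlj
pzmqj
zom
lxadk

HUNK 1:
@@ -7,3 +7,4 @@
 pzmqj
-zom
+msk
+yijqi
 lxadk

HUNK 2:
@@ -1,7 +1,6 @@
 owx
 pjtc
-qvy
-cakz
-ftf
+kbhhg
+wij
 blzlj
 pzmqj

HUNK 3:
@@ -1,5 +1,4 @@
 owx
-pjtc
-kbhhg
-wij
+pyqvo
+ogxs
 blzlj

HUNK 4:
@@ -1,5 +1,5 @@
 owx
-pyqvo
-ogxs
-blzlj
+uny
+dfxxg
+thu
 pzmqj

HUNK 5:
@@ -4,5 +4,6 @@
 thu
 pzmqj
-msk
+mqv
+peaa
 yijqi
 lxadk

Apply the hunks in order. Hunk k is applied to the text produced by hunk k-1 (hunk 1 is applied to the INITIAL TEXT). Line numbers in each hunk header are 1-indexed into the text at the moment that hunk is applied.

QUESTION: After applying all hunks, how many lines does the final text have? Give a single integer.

Hunk 1: at line 7 remove [zom] add [msk,yijqi] -> 10 lines: owx pjtc qvy cakz ftf blzlj pzmqj msk yijqi lxadk
Hunk 2: at line 1 remove [qvy,cakz,ftf] add [kbhhg,wij] -> 9 lines: owx pjtc kbhhg wij blzlj pzmqj msk yijqi lxadk
Hunk 3: at line 1 remove [pjtc,kbhhg,wij] add [pyqvo,ogxs] -> 8 lines: owx pyqvo ogxs blzlj pzmqj msk yijqi lxadk
Hunk 4: at line 1 remove [pyqvo,ogxs,blzlj] add [uny,dfxxg,thu] -> 8 lines: owx uny dfxxg thu pzmqj msk yijqi lxadk
Hunk 5: at line 4 remove [msk] add [mqv,peaa] -> 9 lines: owx uny dfxxg thu pzmqj mqv peaa yijqi lxadk
Final line count: 9

Answer: 9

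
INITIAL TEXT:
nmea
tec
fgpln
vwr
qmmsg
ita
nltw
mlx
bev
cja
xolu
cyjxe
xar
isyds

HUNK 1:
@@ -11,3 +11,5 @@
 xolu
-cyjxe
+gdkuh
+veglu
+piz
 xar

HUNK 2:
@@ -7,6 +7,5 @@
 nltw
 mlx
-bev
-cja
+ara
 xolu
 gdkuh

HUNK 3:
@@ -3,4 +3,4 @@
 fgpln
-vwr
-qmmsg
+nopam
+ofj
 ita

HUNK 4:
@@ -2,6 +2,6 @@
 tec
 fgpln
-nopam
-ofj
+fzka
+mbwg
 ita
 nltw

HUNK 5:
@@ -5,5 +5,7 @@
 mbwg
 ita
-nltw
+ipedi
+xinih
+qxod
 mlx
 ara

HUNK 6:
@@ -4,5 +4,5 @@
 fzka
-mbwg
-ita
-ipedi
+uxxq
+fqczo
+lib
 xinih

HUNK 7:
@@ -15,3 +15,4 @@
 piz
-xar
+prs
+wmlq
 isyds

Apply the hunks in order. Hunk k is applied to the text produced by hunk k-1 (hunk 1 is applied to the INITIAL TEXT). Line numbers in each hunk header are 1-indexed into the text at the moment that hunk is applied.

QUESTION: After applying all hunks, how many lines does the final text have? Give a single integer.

Answer: 18

Derivation:
Hunk 1: at line 11 remove [cyjxe] add [gdkuh,veglu,piz] -> 16 lines: nmea tec fgpln vwr qmmsg ita nltw mlx bev cja xolu gdkuh veglu piz xar isyds
Hunk 2: at line 7 remove [bev,cja] add [ara] -> 15 lines: nmea tec fgpln vwr qmmsg ita nltw mlx ara xolu gdkuh veglu piz xar isyds
Hunk 3: at line 3 remove [vwr,qmmsg] add [nopam,ofj] -> 15 lines: nmea tec fgpln nopam ofj ita nltw mlx ara xolu gdkuh veglu piz xar isyds
Hunk 4: at line 2 remove [nopam,ofj] add [fzka,mbwg] -> 15 lines: nmea tec fgpln fzka mbwg ita nltw mlx ara xolu gdkuh veglu piz xar isyds
Hunk 5: at line 5 remove [nltw] add [ipedi,xinih,qxod] -> 17 lines: nmea tec fgpln fzka mbwg ita ipedi xinih qxod mlx ara xolu gdkuh veglu piz xar isyds
Hunk 6: at line 4 remove [mbwg,ita,ipedi] add [uxxq,fqczo,lib] -> 17 lines: nmea tec fgpln fzka uxxq fqczo lib xinih qxod mlx ara xolu gdkuh veglu piz xar isyds
Hunk 7: at line 15 remove [xar] add [prs,wmlq] -> 18 lines: nmea tec fgpln fzka uxxq fqczo lib xinih qxod mlx ara xolu gdkuh veglu piz prs wmlq isyds
Final line count: 18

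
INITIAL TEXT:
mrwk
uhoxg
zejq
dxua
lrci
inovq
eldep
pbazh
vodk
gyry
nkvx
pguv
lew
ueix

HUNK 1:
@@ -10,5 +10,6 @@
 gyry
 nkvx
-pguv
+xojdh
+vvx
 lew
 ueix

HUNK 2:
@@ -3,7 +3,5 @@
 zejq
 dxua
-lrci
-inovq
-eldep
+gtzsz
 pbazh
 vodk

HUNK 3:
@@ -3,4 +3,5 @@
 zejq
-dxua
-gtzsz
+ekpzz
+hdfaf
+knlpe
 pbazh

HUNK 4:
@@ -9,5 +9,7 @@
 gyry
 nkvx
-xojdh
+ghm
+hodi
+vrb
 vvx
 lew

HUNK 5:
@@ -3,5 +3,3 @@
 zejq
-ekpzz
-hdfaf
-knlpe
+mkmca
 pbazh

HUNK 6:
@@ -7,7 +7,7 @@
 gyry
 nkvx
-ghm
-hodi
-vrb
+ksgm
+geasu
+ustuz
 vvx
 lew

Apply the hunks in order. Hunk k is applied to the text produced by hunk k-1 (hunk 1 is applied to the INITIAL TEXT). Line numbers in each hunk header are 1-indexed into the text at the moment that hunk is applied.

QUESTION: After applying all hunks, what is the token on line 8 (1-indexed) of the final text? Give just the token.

Answer: nkvx

Derivation:
Hunk 1: at line 10 remove [pguv] add [xojdh,vvx] -> 15 lines: mrwk uhoxg zejq dxua lrci inovq eldep pbazh vodk gyry nkvx xojdh vvx lew ueix
Hunk 2: at line 3 remove [lrci,inovq,eldep] add [gtzsz] -> 13 lines: mrwk uhoxg zejq dxua gtzsz pbazh vodk gyry nkvx xojdh vvx lew ueix
Hunk 3: at line 3 remove [dxua,gtzsz] add [ekpzz,hdfaf,knlpe] -> 14 lines: mrwk uhoxg zejq ekpzz hdfaf knlpe pbazh vodk gyry nkvx xojdh vvx lew ueix
Hunk 4: at line 9 remove [xojdh] add [ghm,hodi,vrb] -> 16 lines: mrwk uhoxg zejq ekpzz hdfaf knlpe pbazh vodk gyry nkvx ghm hodi vrb vvx lew ueix
Hunk 5: at line 3 remove [ekpzz,hdfaf,knlpe] add [mkmca] -> 14 lines: mrwk uhoxg zejq mkmca pbazh vodk gyry nkvx ghm hodi vrb vvx lew ueix
Hunk 6: at line 7 remove [ghm,hodi,vrb] add [ksgm,geasu,ustuz] -> 14 lines: mrwk uhoxg zejq mkmca pbazh vodk gyry nkvx ksgm geasu ustuz vvx lew ueix
Final line 8: nkvx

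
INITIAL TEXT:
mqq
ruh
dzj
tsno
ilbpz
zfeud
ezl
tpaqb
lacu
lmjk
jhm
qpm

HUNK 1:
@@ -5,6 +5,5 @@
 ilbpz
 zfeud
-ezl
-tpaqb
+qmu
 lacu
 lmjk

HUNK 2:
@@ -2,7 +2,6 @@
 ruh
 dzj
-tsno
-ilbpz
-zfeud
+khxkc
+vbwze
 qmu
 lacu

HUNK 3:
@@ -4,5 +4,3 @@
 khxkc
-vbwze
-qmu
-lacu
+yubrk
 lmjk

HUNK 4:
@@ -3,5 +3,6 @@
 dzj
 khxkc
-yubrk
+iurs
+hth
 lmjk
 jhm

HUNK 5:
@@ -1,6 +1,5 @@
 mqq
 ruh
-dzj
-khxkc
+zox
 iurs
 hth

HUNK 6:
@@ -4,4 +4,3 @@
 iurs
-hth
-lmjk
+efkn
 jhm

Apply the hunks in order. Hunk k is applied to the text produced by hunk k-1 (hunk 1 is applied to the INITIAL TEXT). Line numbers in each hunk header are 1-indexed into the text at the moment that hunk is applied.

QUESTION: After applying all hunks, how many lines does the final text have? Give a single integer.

Hunk 1: at line 5 remove [ezl,tpaqb] add [qmu] -> 11 lines: mqq ruh dzj tsno ilbpz zfeud qmu lacu lmjk jhm qpm
Hunk 2: at line 2 remove [tsno,ilbpz,zfeud] add [khxkc,vbwze] -> 10 lines: mqq ruh dzj khxkc vbwze qmu lacu lmjk jhm qpm
Hunk 3: at line 4 remove [vbwze,qmu,lacu] add [yubrk] -> 8 lines: mqq ruh dzj khxkc yubrk lmjk jhm qpm
Hunk 4: at line 3 remove [yubrk] add [iurs,hth] -> 9 lines: mqq ruh dzj khxkc iurs hth lmjk jhm qpm
Hunk 5: at line 1 remove [dzj,khxkc] add [zox] -> 8 lines: mqq ruh zox iurs hth lmjk jhm qpm
Hunk 6: at line 4 remove [hth,lmjk] add [efkn] -> 7 lines: mqq ruh zox iurs efkn jhm qpm
Final line count: 7

Answer: 7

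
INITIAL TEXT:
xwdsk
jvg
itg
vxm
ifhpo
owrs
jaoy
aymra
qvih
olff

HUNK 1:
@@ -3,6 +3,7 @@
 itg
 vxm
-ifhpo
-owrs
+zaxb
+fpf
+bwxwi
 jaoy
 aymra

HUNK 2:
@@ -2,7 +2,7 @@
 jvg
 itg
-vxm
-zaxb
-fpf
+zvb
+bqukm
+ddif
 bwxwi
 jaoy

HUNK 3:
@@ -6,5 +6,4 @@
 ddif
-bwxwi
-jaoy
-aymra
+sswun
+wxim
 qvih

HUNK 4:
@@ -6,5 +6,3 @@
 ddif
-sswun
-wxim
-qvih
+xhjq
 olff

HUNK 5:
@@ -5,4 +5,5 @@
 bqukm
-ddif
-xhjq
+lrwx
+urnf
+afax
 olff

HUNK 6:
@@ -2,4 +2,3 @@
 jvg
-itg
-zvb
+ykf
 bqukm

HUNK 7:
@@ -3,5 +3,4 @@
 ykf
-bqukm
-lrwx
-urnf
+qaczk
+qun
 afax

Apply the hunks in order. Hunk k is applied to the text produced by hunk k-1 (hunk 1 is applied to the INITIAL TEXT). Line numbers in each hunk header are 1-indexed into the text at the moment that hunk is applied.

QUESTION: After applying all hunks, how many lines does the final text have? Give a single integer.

Hunk 1: at line 3 remove [ifhpo,owrs] add [zaxb,fpf,bwxwi] -> 11 lines: xwdsk jvg itg vxm zaxb fpf bwxwi jaoy aymra qvih olff
Hunk 2: at line 2 remove [vxm,zaxb,fpf] add [zvb,bqukm,ddif] -> 11 lines: xwdsk jvg itg zvb bqukm ddif bwxwi jaoy aymra qvih olff
Hunk 3: at line 6 remove [bwxwi,jaoy,aymra] add [sswun,wxim] -> 10 lines: xwdsk jvg itg zvb bqukm ddif sswun wxim qvih olff
Hunk 4: at line 6 remove [sswun,wxim,qvih] add [xhjq] -> 8 lines: xwdsk jvg itg zvb bqukm ddif xhjq olff
Hunk 5: at line 5 remove [ddif,xhjq] add [lrwx,urnf,afax] -> 9 lines: xwdsk jvg itg zvb bqukm lrwx urnf afax olff
Hunk 6: at line 2 remove [itg,zvb] add [ykf] -> 8 lines: xwdsk jvg ykf bqukm lrwx urnf afax olff
Hunk 7: at line 3 remove [bqukm,lrwx,urnf] add [qaczk,qun] -> 7 lines: xwdsk jvg ykf qaczk qun afax olff
Final line count: 7

Answer: 7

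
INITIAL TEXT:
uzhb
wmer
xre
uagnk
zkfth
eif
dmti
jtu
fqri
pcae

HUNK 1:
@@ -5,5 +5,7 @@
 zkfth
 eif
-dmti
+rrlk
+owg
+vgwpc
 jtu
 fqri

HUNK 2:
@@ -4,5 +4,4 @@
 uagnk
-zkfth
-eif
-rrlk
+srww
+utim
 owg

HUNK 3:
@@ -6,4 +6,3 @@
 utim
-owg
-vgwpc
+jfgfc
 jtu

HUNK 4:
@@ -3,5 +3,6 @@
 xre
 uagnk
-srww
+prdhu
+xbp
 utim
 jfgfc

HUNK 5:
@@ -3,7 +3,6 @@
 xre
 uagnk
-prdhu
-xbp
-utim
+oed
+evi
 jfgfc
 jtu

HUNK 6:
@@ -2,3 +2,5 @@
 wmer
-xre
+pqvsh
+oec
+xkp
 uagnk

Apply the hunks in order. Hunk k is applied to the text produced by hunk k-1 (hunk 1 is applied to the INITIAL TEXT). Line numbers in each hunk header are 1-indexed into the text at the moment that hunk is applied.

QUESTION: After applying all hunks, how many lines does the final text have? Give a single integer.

Answer: 12

Derivation:
Hunk 1: at line 5 remove [dmti] add [rrlk,owg,vgwpc] -> 12 lines: uzhb wmer xre uagnk zkfth eif rrlk owg vgwpc jtu fqri pcae
Hunk 2: at line 4 remove [zkfth,eif,rrlk] add [srww,utim] -> 11 lines: uzhb wmer xre uagnk srww utim owg vgwpc jtu fqri pcae
Hunk 3: at line 6 remove [owg,vgwpc] add [jfgfc] -> 10 lines: uzhb wmer xre uagnk srww utim jfgfc jtu fqri pcae
Hunk 4: at line 3 remove [srww] add [prdhu,xbp] -> 11 lines: uzhb wmer xre uagnk prdhu xbp utim jfgfc jtu fqri pcae
Hunk 5: at line 3 remove [prdhu,xbp,utim] add [oed,evi] -> 10 lines: uzhb wmer xre uagnk oed evi jfgfc jtu fqri pcae
Hunk 6: at line 2 remove [xre] add [pqvsh,oec,xkp] -> 12 lines: uzhb wmer pqvsh oec xkp uagnk oed evi jfgfc jtu fqri pcae
Final line count: 12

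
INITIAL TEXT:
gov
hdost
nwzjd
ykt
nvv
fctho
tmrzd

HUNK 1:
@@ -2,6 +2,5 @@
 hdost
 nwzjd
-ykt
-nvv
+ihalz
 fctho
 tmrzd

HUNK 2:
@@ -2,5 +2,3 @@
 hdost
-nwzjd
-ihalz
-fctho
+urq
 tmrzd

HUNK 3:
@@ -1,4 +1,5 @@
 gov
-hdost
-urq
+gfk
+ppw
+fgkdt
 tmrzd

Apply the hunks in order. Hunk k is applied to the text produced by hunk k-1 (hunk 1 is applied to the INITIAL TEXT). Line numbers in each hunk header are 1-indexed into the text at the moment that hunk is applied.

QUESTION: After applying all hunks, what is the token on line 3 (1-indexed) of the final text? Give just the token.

Answer: ppw

Derivation:
Hunk 1: at line 2 remove [ykt,nvv] add [ihalz] -> 6 lines: gov hdost nwzjd ihalz fctho tmrzd
Hunk 2: at line 2 remove [nwzjd,ihalz,fctho] add [urq] -> 4 lines: gov hdost urq tmrzd
Hunk 3: at line 1 remove [hdost,urq] add [gfk,ppw,fgkdt] -> 5 lines: gov gfk ppw fgkdt tmrzd
Final line 3: ppw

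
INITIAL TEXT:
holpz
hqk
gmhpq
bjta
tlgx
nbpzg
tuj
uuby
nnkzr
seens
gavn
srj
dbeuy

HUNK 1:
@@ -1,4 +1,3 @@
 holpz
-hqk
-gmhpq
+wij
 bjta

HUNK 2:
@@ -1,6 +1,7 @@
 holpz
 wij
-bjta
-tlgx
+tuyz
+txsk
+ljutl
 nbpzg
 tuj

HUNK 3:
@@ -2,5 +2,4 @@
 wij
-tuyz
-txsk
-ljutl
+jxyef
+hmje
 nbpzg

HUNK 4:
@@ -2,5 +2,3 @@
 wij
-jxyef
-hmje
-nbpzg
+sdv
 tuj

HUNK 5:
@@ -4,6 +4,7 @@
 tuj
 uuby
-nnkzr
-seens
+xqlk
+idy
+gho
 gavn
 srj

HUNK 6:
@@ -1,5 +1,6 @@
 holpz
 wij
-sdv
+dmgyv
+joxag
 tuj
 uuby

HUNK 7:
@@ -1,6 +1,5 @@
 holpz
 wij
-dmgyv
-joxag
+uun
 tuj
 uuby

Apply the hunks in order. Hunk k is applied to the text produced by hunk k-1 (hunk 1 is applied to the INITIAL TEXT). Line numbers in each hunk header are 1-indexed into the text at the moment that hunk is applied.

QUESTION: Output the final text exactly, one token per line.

Answer: holpz
wij
uun
tuj
uuby
xqlk
idy
gho
gavn
srj
dbeuy

Derivation:
Hunk 1: at line 1 remove [hqk,gmhpq] add [wij] -> 12 lines: holpz wij bjta tlgx nbpzg tuj uuby nnkzr seens gavn srj dbeuy
Hunk 2: at line 1 remove [bjta,tlgx] add [tuyz,txsk,ljutl] -> 13 lines: holpz wij tuyz txsk ljutl nbpzg tuj uuby nnkzr seens gavn srj dbeuy
Hunk 3: at line 2 remove [tuyz,txsk,ljutl] add [jxyef,hmje] -> 12 lines: holpz wij jxyef hmje nbpzg tuj uuby nnkzr seens gavn srj dbeuy
Hunk 4: at line 2 remove [jxyef,hmje,nbpzg] add [sdv] -> 10 lines: holpz wij sdv tuj uuby nnkzr seens gavn srj dbeuy
Hunk 5: at line 4 remove [nnkzr,seens] add [xqlk,idy,gho] -> 11 lines: holpz wij sdv tuj uuby xqlk idy gho gavn srj dbeuy
Hunk 6: at line 1 remove [sdv] add [dmgyv,joxag] -> 12 lines: holpz wij dmgyv joxag tuj uuby xqlk idy gho gavn srj dbeuy
Hunk 7: at line 1 remove [dmgyv,joxag] add [uun] -> 11 lines: holpz wij uun tuj uuby xqlk idy gho gavn srj dbeuy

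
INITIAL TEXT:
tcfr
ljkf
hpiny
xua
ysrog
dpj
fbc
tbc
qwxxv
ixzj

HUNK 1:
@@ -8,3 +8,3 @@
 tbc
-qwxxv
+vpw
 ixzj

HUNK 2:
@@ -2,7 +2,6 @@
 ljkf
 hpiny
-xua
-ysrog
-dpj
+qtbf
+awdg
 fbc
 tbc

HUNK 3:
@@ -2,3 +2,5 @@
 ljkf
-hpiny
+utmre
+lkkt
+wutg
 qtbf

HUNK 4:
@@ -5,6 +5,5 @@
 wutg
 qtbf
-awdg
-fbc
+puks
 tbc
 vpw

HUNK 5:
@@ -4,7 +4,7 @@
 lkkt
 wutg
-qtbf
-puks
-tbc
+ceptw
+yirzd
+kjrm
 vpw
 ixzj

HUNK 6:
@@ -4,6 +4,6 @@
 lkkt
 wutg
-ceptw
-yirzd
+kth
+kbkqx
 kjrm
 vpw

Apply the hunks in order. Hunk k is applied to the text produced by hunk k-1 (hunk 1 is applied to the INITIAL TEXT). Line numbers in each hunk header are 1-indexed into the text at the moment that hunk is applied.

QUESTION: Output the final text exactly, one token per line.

Answer: tcfr
ljkf
utmre
lkkt
wutg
kth
kbkqx
kjrm
vpw
ixzj

Derivation:
Hunk 1: at line 8 remove [qwxxv] add [vpw] -> 10 lines: tcfr ljkf hpiny xua ysrog dpj fbc tbc vpw ixzj
Hunk 2: at line 2 remove [xua,ysrog,dpj] add [qtbf,awdg] -> 9 lines: tcfr ljkf hpiny qtbf awdg fbc tbc vpw ixzj
Hunk 3: at line 2 remove [hpiny] add [utmre,lkkt,wutg] -> 11 lines: tcfr ljkf utmre lkkt wutg qtbf awdg fbc tbc vpw ixzj
Hunk 4: at line 5 remove [awdg,fbc] add [puks] -> 10 lines: tcfr ljkf utmre lkkt wutg qtbf puks tbc vpw ixzj
Hunk 5: at line 4 remove [qtbf,puks,tbc] add [ceptw,yirzd,kjrm] -> 10 lines: tcfr ljkf utmre lkkt wutg ceptw yirzd kjrm vpw ixzj
Hunk 6: at line 4 remove [ceptw,yirzd] add [kth,kbkqx] -> 10 lines: tcfr ljkf utmre lkkt wutg kth kbkqx kjrm vpw ixzj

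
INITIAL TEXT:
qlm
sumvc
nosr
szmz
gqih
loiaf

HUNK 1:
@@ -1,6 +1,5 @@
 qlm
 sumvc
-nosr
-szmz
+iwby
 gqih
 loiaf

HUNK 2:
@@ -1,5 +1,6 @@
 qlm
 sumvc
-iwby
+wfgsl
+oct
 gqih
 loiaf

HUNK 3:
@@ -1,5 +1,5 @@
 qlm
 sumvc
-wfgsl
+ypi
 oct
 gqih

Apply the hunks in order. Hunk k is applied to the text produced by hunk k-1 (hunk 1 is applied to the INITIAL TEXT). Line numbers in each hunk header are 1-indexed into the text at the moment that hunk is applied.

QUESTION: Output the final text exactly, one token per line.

Hunk 1: at line 1 remove [nosr,szmz] add [iwby] -> 5 lines: qlm sumvc iwby gqih loiaf
Hunk 2: at line 1 remove [iwby] add [wfgsl,oct] -> 6 lines: qlm sumvc wfgsl oct gqih loiaf
Hunk 3: at line 1 remove [wfgsl] add [ypi] -> 6 lines: qlm sumvc ypi oct gqih loiaf

Answer: qlm
sumvc
ypi
oct
gqih
loiaf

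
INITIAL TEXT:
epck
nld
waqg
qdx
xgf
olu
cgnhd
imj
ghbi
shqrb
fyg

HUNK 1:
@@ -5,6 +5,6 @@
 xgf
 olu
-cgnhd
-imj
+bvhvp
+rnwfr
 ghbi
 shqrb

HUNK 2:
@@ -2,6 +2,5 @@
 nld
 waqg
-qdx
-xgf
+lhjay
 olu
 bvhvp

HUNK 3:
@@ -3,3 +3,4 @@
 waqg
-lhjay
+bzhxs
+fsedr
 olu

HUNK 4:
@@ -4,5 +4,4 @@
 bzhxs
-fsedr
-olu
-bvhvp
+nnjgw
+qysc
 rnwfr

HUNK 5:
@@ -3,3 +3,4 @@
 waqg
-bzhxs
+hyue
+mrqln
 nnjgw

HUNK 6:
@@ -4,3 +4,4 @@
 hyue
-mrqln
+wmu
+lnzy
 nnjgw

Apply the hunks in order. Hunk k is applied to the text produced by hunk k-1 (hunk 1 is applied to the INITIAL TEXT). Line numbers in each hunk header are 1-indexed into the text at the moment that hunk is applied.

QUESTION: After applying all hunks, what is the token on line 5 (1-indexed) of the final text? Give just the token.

Hunk 1: at line 5 remove [cgnhd,imj] add [bvhvp,rnwfr] -> 11 lines: epck nld waqg qdx xgf olu bvhvp rnwfr ghbi shqrb fyg
Hunk 2: at line 2 remove [qdx,xgf] add [lhjay] -> 10 lines: epck nld waqg lhjay olu bvhvp rnwfr ghbi shqrb fyg
Hunk 3: at line 3 remove [lhjay] add [bzhxs,fsedr] -> 11 lines: epck nld waqg bzhxs fsedr olu bvhvp rnwfr ghbi shqrb fyg
Hunk 4: at line 4 remove [fsedr,olu,bvhvp] add [nnjgw,qysc] -> 10 lines: epck nld waqg bzhxs nnjgw qysc rnwfr ghbi shqrb fyg
Hunk 5: at line 3 remove [bzhxs] add [hyue,mrqln] -> 11 lines: epck nld waqg hyue mrqln nnjgw qysc rnwfr ghbi shqrb fyg
Hunk 6: at line 4 remove [mrqln] add [wmu,lnzy] -> 12 lines: epck nld waqg hyue wmu lnzy nnjgw qysc rnwfr ghbi shqrb fyg
Final line 5: wmu

Answer: wmu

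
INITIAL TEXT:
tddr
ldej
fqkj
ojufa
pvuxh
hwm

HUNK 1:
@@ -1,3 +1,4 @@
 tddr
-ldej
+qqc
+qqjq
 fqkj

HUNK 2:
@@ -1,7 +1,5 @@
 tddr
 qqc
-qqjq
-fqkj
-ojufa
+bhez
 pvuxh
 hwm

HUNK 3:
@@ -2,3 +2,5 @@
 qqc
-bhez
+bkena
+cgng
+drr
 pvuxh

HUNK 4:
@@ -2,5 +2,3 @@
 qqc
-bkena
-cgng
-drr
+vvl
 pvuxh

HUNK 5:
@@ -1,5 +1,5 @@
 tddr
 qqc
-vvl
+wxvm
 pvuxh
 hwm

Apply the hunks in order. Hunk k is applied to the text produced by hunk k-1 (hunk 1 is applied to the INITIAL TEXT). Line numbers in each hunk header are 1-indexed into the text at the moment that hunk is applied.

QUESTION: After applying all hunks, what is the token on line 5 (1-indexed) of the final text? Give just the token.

Answer: hwm

Derivation:
Hunk 1: at line 1 remove [ldej] add [qqc,qqjq] -> 7 lines: tddr qqc qqjq fqkj ojufa pvuxh hwm
Hunk 2: at line 1 remove [qqjq,fqkj,ojufa] add [bhez] -> 5 lines: tddr qqc bhez pvuxh hwm
Hunk 3: at line 2 remove [bhez] add [bkena,cgng,drr] -> 7 lines: tddr qqc bkena cgng drr pvuxh hwm
Hunk 4: at line 2 remove [bkena,cgng,drr] add [vvl] -> 5 lines: tddr qqc vvl pvuxh hwm
Hunk 5: at line 1 remove [vvl] add [wxvm] -> 5 lines: tddr qqc wxvm pvuxh hwm
Final line 5: hwm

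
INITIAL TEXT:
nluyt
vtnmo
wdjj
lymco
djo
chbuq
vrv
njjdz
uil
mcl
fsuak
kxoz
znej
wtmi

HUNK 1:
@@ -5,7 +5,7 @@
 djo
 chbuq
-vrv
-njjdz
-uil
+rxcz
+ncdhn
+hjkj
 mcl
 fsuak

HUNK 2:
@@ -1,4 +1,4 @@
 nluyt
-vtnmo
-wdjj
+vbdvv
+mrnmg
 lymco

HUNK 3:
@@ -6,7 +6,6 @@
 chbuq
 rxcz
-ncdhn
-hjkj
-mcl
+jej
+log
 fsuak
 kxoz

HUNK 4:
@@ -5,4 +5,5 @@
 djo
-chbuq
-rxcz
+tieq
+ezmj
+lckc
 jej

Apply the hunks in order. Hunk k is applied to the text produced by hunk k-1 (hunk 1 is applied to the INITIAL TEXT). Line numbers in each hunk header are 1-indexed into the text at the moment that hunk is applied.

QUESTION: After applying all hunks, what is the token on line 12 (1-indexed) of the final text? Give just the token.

Hunk 1: at line 5 remove [vrv,njjdz,uil] add [rxcz,ncdhn,hjkj] -> 14 lines: nluyt vtnmo wdjj lymco djo chbuq rxcz ncdhn hjkj mcl fsuak kxoz znej wtmi
Hunk 2: at line 1 remove [vtnmo,wdjj] add [vbdvv,mrnmg] -> 14 lines: nluyt vbdvv mrnmg lymco djo chbuq rxcz ncdhn hjkj mcl fsuak kxoz znej wtmi
Hunk 3: at line 6 remove [ncdhn,hjkj,mcl] add [jej,log] -> 13 lines: nluyt vbdvv mrnmg lymco djo chbuq rxcz jej log fsuak kxoz znej wtmi
Hunk 4: at line 5 remove [chbuq,rxcz] add [tieq,ezmj,lckc] -> 14 lines: nluyt vbdvv mrnmg lymco djo tieq ezmj lckc jej log fsuak kxoz znej wtmi
Final line 12: kxoz

Answer: kxoz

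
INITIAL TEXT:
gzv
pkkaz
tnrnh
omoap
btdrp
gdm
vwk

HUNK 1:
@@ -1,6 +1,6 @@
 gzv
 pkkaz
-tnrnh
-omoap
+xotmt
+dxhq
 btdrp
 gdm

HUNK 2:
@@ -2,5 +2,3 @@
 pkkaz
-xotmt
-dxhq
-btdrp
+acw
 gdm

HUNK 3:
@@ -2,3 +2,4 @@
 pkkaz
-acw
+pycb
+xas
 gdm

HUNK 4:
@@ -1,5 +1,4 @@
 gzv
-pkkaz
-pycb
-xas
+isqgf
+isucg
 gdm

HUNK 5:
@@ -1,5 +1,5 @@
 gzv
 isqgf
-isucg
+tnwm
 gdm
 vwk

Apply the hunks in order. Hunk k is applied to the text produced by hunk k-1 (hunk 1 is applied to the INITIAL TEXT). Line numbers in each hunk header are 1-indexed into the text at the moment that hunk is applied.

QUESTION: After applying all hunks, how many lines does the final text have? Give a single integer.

Hunk 1: at line 1 remove [tnrnh,omoap] add [xotmt,dxhq] -> 7 lines: gzv pkkaz xotmt dxhq btdrp gdm vwk
Hunk 2: at line 2 remove [xotmt,dxhq,btdrp] add [acw] -> 5 lines: gzv pkkaz acw gdm vwk
Hunk 3: at line 2 remove [acw] add [pycb,xas] -> 6 lines: gzv pkkaz pycb xas gdm vwk
Hunk 4: at line 1 remove [pkkaz,pycb,xas] add [isqgf,isucg] -> 5 lines: gzv isqgf isucg gdm vwk
Hunk 5: at line 1 remove [isucg] add [tnwm] -> 5 lines: gzv isqgf tnwm gdm vwk
Final line count: 5

Answer: 5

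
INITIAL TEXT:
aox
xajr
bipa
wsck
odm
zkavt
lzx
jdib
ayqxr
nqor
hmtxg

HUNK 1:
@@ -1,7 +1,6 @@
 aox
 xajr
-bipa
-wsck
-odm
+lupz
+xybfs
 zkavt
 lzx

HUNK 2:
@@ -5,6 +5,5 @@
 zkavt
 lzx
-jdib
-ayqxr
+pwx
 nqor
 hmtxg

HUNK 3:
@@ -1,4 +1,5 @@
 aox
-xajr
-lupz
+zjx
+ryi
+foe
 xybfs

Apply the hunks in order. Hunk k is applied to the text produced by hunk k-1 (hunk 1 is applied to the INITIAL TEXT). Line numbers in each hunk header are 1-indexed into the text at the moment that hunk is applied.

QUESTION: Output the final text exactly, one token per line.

Answer: aox
zjx
ryi
foe
xybfs
zkavt
lzx
pwx
nqor
hmtxg

Derivation:
Hunk 1: at line 1 remove [bipa,wsck,odm] add [lupz,xybfs] -> 10 lines: aox xajr lupz xybfs zkavt lzx jdib ayqxr nqor hmtxg
Hunk 2: at line 5 remove [jdib,ayqxr] add [pwx] -> 9 lines: aox xajr lupz xybfs zkavt lzx pwx nqor hmtxg
Hunk 3: at line 1 remove [xajr,lupz] add [zjx,ryi,foe] -> 10 lines: aox zjx ryi foe xybfs zkavt lzx pwx nqor hmtxg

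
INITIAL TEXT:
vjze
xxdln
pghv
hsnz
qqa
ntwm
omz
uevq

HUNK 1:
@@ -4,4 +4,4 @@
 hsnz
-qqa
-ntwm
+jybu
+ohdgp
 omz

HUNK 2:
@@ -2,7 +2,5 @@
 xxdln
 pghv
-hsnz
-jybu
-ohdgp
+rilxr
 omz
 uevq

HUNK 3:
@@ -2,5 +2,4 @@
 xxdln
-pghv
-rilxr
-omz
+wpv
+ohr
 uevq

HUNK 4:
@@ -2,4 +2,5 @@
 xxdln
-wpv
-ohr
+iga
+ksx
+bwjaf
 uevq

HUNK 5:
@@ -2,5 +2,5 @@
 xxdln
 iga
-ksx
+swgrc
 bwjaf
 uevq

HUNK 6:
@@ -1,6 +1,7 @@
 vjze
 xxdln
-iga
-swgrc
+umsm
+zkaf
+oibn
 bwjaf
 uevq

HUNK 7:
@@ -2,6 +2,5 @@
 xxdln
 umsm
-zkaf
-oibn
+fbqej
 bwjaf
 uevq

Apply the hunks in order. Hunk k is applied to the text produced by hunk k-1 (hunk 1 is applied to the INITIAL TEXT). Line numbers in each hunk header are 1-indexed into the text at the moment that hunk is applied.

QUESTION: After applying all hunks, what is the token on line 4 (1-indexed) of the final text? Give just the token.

Hunk 1: at line 4 remove [qqa,ntwm] add [jybu,ohdgp] -> 8 lines: vjze xxdln pghv hsnz jybu ohdgp omz uevq
Hunk 2: at line 2 remove [hsnz,jybu,ohdgp] add [rilxr] -> 6 lines: vjze xxdln pghv rilxr omz uevq
Hunk 3: at line 2 remove [pghv,rilxr,omz] add [wpv,ohr] -> 5 lines: vjze xxdln wpv ohr uevq
Hunk 4: at line 2 remove [wpv,ohr] add [iga,ksx,bwjaf] -> 6 lines: vjze xxdln iga ksx bwjaf uevq
Hunk 5: at line 2 remove [ksx] add [swgrc] -> 6 lines: vjze xxdln iga swgrc bwjaf uevq
Hunk 6: at line 1 remove [iga,swgrc] add [umsm,zkaf,oibn] -> 7 lines: vjze xxdln umsm zkaf oibn bwjaf uevq
Hunk 7: at line 2 remove [zkaf,oibn] add [fbqej] -> 6 lines: vjze xxdln umsm fbqej bwjaf uevq
Final line 4: fbqej

Answer: fbqej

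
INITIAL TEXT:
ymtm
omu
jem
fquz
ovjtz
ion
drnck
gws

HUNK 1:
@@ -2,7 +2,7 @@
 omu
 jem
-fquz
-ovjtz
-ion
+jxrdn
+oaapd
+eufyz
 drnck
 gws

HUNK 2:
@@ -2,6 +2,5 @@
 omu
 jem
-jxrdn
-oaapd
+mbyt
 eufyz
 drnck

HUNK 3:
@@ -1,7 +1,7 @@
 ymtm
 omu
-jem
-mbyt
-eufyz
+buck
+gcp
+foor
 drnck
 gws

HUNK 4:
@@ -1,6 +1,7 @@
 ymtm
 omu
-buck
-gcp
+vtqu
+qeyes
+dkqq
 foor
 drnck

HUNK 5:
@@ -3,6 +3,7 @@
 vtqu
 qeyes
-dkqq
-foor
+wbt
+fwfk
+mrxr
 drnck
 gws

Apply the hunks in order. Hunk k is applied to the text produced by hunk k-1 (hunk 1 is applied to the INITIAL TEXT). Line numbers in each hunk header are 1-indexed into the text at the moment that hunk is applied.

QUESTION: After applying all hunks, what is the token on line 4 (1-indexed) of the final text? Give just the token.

Hunk 1: at line 2 remove [fquz,ovjtz,ion] add [jxrdn,oaapd,eufyz] -> 8 lines: ymtm omu jem jxrdn oaapd eufyz drnck gws
Hunk 2: at line 2 remove [jxrdn,oaapd] add [mbyt] -> 7 lines: ymtm omu jem mbyt eufyz drnck gws
Hunk 3: at line 1 remove [jem,mbyt,eufyz] add [buck,gcp,foor] -> 7 lines: ymtm omu buck gcp foor drnck gws
Hunk 4: at line 1 remove [buck,gcp] add [vtqu,qeyes,dkqq] -> 8 lines: ymtm omu vtqu qeyes dkqq foor drnck gws
Hunk 5: at line 3 remove [dkqq,foor] add [wbt,fwfk,mrxr] -> 9 lines: ymtm omu vtqu qeyes wbt fwfk mrxr drnck gws
Final line 4: qeyes

Answer: qeyes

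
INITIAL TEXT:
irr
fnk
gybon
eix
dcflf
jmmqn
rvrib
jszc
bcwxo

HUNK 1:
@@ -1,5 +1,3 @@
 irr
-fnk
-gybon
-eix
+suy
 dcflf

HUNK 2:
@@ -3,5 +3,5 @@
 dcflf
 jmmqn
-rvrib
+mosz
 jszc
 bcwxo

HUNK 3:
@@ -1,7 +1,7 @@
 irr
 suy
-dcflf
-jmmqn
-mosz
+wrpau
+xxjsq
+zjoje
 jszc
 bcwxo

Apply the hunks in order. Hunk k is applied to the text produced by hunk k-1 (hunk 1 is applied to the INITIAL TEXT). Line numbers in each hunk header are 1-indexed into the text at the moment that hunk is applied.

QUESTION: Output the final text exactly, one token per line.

Answer: irr
suy
wrpau
xxjsq
zjoje
jszc
bcwxo

Derivation:
Hunk 1: at line 1 remove [fnk,gybon,eix] add [suy] -> 7 lines: irr suy dcflf jmmqn rvrib jszc bcwxo
Hunk 2: at line 3 remove [rvrib] add [mosz] -> 7 lines: irr suy dcflf jmmqn mosz jszc bcwxo
Hunk 3: at line 1 remove [dcflf,jmmqn,mosz] add [wrpau,xxjsq,zjoje] -> 7 lines: irr suy wrpau xxjsq zjoje jszc bcwxo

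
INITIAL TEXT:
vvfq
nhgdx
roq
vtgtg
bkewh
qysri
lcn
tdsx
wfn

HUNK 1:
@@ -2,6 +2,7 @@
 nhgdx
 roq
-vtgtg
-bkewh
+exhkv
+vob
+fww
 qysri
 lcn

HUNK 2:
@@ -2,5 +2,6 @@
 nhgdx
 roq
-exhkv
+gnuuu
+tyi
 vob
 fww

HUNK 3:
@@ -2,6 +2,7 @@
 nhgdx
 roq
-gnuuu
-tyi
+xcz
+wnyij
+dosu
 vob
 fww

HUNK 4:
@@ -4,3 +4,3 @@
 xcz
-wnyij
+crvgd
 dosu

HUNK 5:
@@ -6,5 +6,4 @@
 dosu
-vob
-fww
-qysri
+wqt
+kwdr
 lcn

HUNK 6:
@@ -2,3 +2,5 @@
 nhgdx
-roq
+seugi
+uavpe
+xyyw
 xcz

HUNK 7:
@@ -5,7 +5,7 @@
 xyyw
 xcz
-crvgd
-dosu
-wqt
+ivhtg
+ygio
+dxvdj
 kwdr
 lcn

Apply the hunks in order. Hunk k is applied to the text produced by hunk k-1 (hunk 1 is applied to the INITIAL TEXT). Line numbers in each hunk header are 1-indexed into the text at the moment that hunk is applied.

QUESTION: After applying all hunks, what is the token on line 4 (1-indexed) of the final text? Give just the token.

Answer: uavpe

Derivation:
Hunk 1: at line 2 remove [vtgtg,bkewh] add [exhkv,vob,fww] -> 10 lines: vvfq nhgdx roq exhkv vob fww qysri lcn tdsx wfn
Hunk 2: at line 2 remove [exhkv] add [gnuuu,tyi] -> 11 lines: vvfq nhgdx roq gnuuu tyi vob fww qysri lcn tdsx wfn
Hunk 3: at line 2 remove [gnuuu,tyi] add [xcz,wnyij,dosu] -> 12 lines: vvfq nhgdx roq xcz wnyij dosu vob fww qysri lcn tdsx wfn
Hunk 4: at line 4 remove [wnyij] add [crvgd] -> 12 lines: vvfq nhgdx roq xcz crvgd dosu vob fww qysri lcn tdsx wfn
Hunk 5: at line 6 remove [vob,fww,qysri] add [wqt,kwdr] -> 11 lines: vvfq nhgdx roq xcz crvgd dosu wqt kwdr lcn tdsx wfn
Hunk 6: at line 2 remove [roq] add [seugi,uavpe,xyyw] -> 13 lines: vvfq nhgdx seugi uavpe xyyw xcz crvgd dosu wqt kwdr lcn tdsx wfn
Hunk 7: at line 5 remove [crvgd,dosu,wqt] add [ivhtg,ygio,dxvdj] -> 13 lines: vvfq nhgdx seugi uavpe xyyw xcz ivhtg ygio dxvdj kwdr lcn tdsx wfn
Final line 4: uavpe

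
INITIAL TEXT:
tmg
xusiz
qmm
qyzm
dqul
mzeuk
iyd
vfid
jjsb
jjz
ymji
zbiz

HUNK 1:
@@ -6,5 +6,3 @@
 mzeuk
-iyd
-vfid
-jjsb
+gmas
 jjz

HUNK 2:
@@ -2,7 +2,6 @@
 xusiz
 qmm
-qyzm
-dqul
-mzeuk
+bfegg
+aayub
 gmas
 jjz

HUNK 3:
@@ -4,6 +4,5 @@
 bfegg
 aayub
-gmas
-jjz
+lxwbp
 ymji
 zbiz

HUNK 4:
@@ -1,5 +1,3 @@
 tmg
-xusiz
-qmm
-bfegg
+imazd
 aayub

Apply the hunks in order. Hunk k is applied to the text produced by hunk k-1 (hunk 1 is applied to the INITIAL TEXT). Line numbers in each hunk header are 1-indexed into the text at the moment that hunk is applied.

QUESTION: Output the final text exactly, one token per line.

Answer: tmg
imazd
aayub
lxwbp
ymji
zbiz

Derivation:
Hunk 1: at line 6 remove [iyd,vfid,jjsb] add [gmas] -> 10 lines: tmg xusiz qmm qyzm dqul mzeuk gmas jjz ymji zbiz
Hunk 2: at line 2 remove [qyzm,dqul,mzeuk] add [bfegg,aayub] -> 9 lines: tmg xusiz qmm bfegg aayub gmas jjz ymji zbiz
Hunk 3: at line 4 remove [gmas,jjz] add [lxwbp] -> 8 lines: tmg xusiz qmm bfegg aayub lxwbp ymji zbiz
Hunk 4: at line 1 remove [xusiz,qmm,bfegg] add [imazd] -> 6 lines: tmg imazd aayub lxwbp ymji zbiz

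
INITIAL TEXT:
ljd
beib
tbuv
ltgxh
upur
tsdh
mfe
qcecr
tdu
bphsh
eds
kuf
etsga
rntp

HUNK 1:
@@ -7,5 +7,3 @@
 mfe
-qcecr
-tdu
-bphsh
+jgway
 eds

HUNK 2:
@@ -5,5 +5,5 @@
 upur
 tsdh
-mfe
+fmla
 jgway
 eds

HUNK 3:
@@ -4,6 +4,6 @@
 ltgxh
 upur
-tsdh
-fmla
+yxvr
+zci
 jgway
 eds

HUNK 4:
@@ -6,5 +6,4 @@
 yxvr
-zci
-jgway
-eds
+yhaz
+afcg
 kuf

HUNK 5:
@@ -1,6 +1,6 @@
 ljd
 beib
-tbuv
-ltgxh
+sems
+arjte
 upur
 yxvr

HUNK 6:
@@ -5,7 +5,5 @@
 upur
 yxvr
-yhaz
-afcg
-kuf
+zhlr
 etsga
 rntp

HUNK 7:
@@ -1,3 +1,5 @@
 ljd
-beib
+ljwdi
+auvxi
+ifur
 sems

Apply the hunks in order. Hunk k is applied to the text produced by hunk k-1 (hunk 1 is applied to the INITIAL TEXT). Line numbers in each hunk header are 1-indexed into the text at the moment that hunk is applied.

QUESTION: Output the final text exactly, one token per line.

Hunk 1: at line 7 remove [qcecr,tdu,bphsh] add [jgway] -> 12 lines: ljd beib tbuv ltgxh upur tsdh mfe jgway eds kuf etsga rntp
Hunk 2: at line 5 remove [mfe] add [fmla] -> 12 lines: ljd beib tbuv ltgxh upur tsdh fmla jgway eds kuf etsga rntp
Hunk 3: at line 4 remove [tsdh,fmla] add [yxvr,zci] -> 12 lines: ljd beib tbuv ltgxh upur yxvr zci jgway eds kuf etsga rntp
Hunk 4: at line 6 remove [zci,jgway,eds] add [yhaz,afcg] -> 11 lines: ljd beib tbuv ltgxh upur yxvr yhaz afcg kuf etsga rntp
Hunk 5: at line 1 remove [tbuv,ltgxh] add [sems,arjte] -> 11 lines: ljd beib sems arjte upur yxvr yhaz afcg kuf etsga rntp
Hunk 6: at line 5 remove [yhaz,afcg,kuf] add [zhlr] -> 9 lines: ljd beib sems arjte upur yxvr zhlr etsga rntp
Hunk 7: at line 1 remove [beib] add [ljwdi,auvxi,ifur] -> 11 lines: ljd ljwdi auvxi ifur sems arjte upur yxvr zhlr etsga rntp

Answer: ljd
ljwdi
auvxi
ifur
sems
arjte
upur
yxvr
zhlr
etsga
rntp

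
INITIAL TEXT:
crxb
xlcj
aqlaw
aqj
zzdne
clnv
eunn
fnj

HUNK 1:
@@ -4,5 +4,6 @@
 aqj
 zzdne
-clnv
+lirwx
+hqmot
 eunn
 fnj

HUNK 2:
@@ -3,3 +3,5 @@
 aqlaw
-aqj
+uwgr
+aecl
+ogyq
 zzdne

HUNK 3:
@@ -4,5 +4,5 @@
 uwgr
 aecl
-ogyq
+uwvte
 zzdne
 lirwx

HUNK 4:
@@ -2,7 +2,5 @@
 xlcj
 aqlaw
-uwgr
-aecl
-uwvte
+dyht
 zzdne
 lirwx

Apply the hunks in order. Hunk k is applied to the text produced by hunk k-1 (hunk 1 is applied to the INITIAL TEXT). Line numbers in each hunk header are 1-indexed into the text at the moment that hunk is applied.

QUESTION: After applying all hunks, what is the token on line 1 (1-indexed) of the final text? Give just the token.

Hunk 1: at line 4 remove [clnv] add [lirwx,hqmot] -> 9 lines: crxb xlcj aqlaw aqj zzdne lirwx hqmot eunn fnj
Hunk 2: at line 3 remove [aqj] add [uwgr,aecl,ogyq] -> 11 lines: crxb xlcj aqlaw uwgr aecl ogyq zzdne lirwx hqmot eunn fnj
Hunk 3: at line 4 remove [ogyq] add [uwvte] -> 11 lines: crxb xlcj aqlaw uwgr aecl uwvte zzdne lirwx hqmot eunn fnj
Hunk 4: at line 2 remove [uwgr,aecl,uwvte] add [dyht] -> 9 lines: crxb xlcj aqlaw dyht zzdne lirwx hqmot eunn fnj
Final line 1: crxb

Answer: crxb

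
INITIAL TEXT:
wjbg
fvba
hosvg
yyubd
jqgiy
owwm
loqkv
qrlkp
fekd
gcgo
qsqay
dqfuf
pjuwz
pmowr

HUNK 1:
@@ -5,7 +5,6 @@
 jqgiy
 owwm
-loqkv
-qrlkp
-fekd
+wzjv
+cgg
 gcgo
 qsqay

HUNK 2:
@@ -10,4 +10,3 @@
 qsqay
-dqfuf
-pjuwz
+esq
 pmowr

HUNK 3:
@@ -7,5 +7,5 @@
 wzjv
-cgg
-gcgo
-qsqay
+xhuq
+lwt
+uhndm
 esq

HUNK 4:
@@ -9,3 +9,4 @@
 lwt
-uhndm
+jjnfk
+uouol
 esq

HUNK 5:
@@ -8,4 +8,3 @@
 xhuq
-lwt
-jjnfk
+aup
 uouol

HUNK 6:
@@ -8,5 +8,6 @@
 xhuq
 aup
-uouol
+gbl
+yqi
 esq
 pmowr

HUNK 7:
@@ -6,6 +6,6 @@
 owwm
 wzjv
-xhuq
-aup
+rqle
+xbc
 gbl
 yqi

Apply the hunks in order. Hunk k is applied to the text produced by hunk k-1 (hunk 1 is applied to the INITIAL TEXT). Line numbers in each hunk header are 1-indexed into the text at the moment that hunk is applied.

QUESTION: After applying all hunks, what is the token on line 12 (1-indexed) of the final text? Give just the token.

Hunk 1: at line 5 remove [loqkv,qrlkp,fekd] add [wzjv,cgg] -> 13 lines: wjbg fvba hosvg yyubd jqgiy owwm wzjv cgg gcgo qsqay dqfuf pjuwz pmowr
Hunk 2: at line 10 remove [dqfuf,pjuwz] add [esq] -> 12 lines: wjbg fvba hosvg yyubd jqgiy owwm wzjv cgg gcgo qsqay esq pmowr
Hunk 3: at line 7 remove [cgg,gcgo,qsqay] add [xhuq,lwt,uhndm] -> 12 lines: wjbg fvba hosvg yyubd jqgiy owwm wzjv xhuq lwt uhndm esq pmowr
Hunk 4: at line 9 remove [uhndm] add [jjnfk,uouol] -> 13 lines: wjbg fvba hosvg yyubd jqgiy owwm wzjv xhuq lwt jjnfk uouol esq pmowr
Hunk 5: at line 8 remove [lwt,jjnfk] add [aup] -> 12 lines: wjbg fvba hosvg yyubd jqgiy owwm wzjv xhuq aup uouol esq pmowr
Hunk 6: at line 8 remove [uouol] add [gbl,yqi] -> 13 lines: wjbg fvba hosvg yyubd jqgiy owwm wzjv xhuq aup gbl yqi esq pmowr
Hunk 7: at line 6 remove [xhuq,aup] add [rqle,xbc] -> 13 lines: wjbg fvba hosvg yyubd jqgiy owwm wzjv rqle xbc gbl yqi esq pmowr
Final line 12: esq

Answer: esq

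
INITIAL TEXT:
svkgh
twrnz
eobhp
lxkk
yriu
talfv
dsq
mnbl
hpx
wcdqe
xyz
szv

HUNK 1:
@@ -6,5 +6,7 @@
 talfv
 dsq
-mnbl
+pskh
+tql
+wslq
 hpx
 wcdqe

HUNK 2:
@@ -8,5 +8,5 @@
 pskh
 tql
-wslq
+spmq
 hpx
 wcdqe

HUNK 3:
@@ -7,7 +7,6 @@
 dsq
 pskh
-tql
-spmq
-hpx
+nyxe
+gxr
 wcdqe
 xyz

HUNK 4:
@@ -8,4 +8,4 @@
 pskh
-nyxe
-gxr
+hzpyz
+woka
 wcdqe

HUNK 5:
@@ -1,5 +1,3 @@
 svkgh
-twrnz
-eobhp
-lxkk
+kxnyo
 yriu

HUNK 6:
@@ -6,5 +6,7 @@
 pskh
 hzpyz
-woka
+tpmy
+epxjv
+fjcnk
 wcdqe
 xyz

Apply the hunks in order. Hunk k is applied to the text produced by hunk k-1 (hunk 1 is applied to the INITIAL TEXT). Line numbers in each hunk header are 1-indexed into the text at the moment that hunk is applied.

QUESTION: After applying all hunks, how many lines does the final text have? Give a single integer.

Hunk 1: at line 6 remove [mnbl] add [pskh,tql,wslq] -> 14 lines: svkgh twrnz eobhp lxkk yriu talfv dsq pskh tql wslq hpx wcdqe xyz szv
Hunk 2: at line 8 remove [wslq] add [spmq] -> 14 lines: svkgh twrnz eobhp lxkk yriu talfv dsq pskh tql spmq hpx wcdqe xyz szv
Hunk 3: at line 7 remove [tql,spmq,hpx] add [nyxe,gxr] -> 13 lines: svkgh twrnz eobhp lxkk yriu talfv dsq pskh nyxe gxr wcdqe xyz szv
Hunk 4: at line 8 remove [nyxe,gxr] add [hzpyz,woka] -> 13 lines: svkgh twrnz eobhp lxkk yriu talfv dsq pskh hzpyz woka wcdqe xyz szv
Hunk 5: at line 1 remove [twrnz,eobhp,lxkk] add [kxnyo] -> 11 lines: svkgh kxnyo yriu talfv dsq pskh hzpyz woka wcdqe xyz szv
Hunk 6: at line 6 remove [woka] add [tpmy,epxjv,fjcnk] -> 13 lines: svkgh kxnyo yriu talfv dsq pskh hzpyz tpmy epxjv fjcnk wcdqe xyz szv
Final line count: 13

Answer: 13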